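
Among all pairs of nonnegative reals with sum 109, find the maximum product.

With x + y = 109, the product is P(x) = x(109 − x).
P'(x) = 109 − 2x = 0 gives x = 109/2; P'' = −2 < 0, so this is the maximum.
P = 109/2·109/2 = 11881/4.

11881/4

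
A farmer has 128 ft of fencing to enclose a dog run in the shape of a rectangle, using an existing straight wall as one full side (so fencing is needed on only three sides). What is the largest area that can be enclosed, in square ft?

Let the sides perpendicular to the wall have length x and the parallel side y, so 2x + y = 128 and the area is A = xy = x(128 − 2x).
A'(x) = 128 − 4x = 0 gives x = 32, and A''(x) = −4 < 0 confirms a maximum.
Then y = 128 − 2·32 = 64 and A = 2048.

2048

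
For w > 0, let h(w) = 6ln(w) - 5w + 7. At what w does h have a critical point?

h'(w) = 6/w − 5 = 0 gives w = 6/5.
h''(w) = -6/w², which is negative for w > 0, so this is a local maximum.
h(6/5) = 6·ln(6/5) - 6 + 7 ≈ 2.0939.

6/5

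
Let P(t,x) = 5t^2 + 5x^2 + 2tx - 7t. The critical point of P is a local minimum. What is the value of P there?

-245/96

∂P/∂t = 10t + 2x - 7 = 0 and ∂P/∂x = 2t + 10x = 0, so (t, x) = (35/48, -7/48).
The Hessian has P_{tt} = 10, P_{xx} = 10, P_{tx} = 2, giving D = 96 > 0 with P_{tt} > 0, so the point is a local minimum.
P(35/48, -7/48) = -245/96.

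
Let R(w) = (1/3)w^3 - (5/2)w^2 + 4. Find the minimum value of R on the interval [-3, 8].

-55/2

Differentiating, R'(w) = w^2 - 5w; which vanishes at w = 0 and w = 5.
Evaluating at the critical points and endpoints: R(-3) = -55/2, R(0) = 4, R(5) = -101/6, R(8) = 44/3.
Hence the absolute minimum is -55/2 at w = -3.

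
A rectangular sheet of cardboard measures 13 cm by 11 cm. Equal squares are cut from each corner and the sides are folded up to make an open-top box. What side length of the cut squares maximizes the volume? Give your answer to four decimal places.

1.9793

With cut size x, the volume is V(x) = x(13 − 2x)(11 − 2x) for 0 < x < 5.5.
V'(x) = 12x^2 − 96x + 143. Setting V'(x) = 0 gives x ≈ 1.9793 (the root in (0, 5.5)).
V''(x) = 24x − 96 is negative there, so this is the maximum; V ≈ 126.0104.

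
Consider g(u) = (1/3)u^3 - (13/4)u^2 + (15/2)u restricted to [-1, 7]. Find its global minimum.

Differentiating, g'(u) = u^2 - (13/2)u + 15/2; which vanishes at u = 3/2 and u = 5.
Evaluating at the critical points and endpoints: g(-1) = -133/12, g(3/2) = 81/16, g(5) = -25/12, g(7) = 91/12.
Hence the absolute minimum is -133/12 at u = -1.

-133/12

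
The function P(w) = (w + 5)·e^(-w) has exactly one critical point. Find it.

P'(w) = 1·e^(-w) + (w + 5)·(-1)·e^(-w) = (-w - 4)·e^(-w). Since e^(-w) > 0, the only critical point is w = -4.
P''(-4) has the same sign as -1 < 0, so this is a local maximum.
P(-4) = (1)·e^(4) ≈ 54.5982.

-4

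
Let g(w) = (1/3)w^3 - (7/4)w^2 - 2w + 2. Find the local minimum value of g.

g'(w) = w^2 - (7/2)w - 2 = 0 at w = -1/2, 4.
Since g''(w) = 2w - 7/2, we get g''(-1/2) = -9/2 < 0 ⇒ local maximum; g''(4) = 9/2 > 0 ⇒ local minimum.
So the local minimum value is g(4) = -38/3.

-38/3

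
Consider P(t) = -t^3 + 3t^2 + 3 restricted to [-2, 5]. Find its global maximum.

Differentiating, P'(t) = -3t^2 + 6t; which vanishes at t = 0 and t = 2.
Candidates: P(-2) = 23, P(0) = 3, P(2) = 7, P(5) = -47.
So the maximum is P(-2) = 23.

23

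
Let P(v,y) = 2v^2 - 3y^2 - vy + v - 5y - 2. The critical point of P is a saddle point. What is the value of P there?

∂P/∂v = 4v - y + 1 = 0 and ∂P/∂y = -v - 6y - 5 = 0, so (v, y) = (-11/25, -19/25).
The Hessian has P_{vv} = 4, P_{yy} = -6, P_{vy} = -1, giving D = -25 < 0, so the point is a saddle point.
P(-11/25, -19/25) = -8/25.

-8/25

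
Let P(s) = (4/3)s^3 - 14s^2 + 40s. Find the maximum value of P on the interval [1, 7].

P'(s) = 4s^2 - 28s + 40, which vanishes at s = 2 and s = 5.
Candidates: P(1) = 82/3, P(2) = 104/3, P(5) = 50/3, P(7) = 154/3.
So the maximum is P(7) = 154/3.

154/3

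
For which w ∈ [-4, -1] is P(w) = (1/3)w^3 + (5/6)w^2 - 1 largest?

-5/3

Differentiating, P'(w) = w^2 + (5/3)w; whose only zero in [-4, -1] is w = -5/3.
Evaluating at the critical points and endpoints: P(-4) = -9; P(-5/3) = -37/162; P(-1) = -1/2.
The maximum over the interval is -37/162, attained at w = -5/3.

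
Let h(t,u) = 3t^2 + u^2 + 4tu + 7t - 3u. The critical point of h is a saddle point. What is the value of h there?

40

∂h/∂t = 6t + 4u + 7 = 0 and ∂h/∂u = 4t + 2u - 3 = 0, so (t, u) = (13/2, -23/2).
The Hessian has h_{tt} = 6, h_{uu} = 2, h_{tu} = 4, giving D = -4 < 0, so the point is a saddle point.
h(13/2, -23/2) = 40.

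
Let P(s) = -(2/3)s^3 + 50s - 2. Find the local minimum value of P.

-506/3

P'(s) = -2s^2 + 50. Setting P'(s) = 0 gives s ∈ {-5, 5}.
Since P''(s) = -4s, we get P''(-5) = 20 > 0 ⇒ local minimum; P''(5) = -20 < 0 ⇒ local maximum.
So the local minimum value is P(-5) = -506/3.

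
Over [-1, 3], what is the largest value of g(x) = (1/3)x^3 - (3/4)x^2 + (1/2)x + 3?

Differentiating, g'(x) = x^2 - (3/2)x + 1/2; which vanishes at x = 1/2 and x = 1.
Candidates: g(-1) = 17/12; g(1/2) = 149/48; g(1) = 37/12; g(3) = 27/4.
The maximum over the interval is 27/4, attained at x = 3.

27/4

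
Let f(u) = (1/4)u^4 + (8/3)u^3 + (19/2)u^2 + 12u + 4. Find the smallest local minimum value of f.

Critical points: f'(u) = u^3 + 8u^2 + 19u + 12 vanishes at u = -4, -3, -1.
Since f''(u) = 3u^2 + 16u + 19, we get f''(-4) = 3 > 0 ⇒ local minimum; f''(-3) = -2 < 0 ⇒ local maximum; f''(-1) = 6 > 0 ⇒ local minimum.
Thus f has its smallest local minimum at u = -1, with value -11/12.

-11/12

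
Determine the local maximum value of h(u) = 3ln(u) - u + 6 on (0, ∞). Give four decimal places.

h'(u) = 3/u − 1 = 0 gives u = 3.
h''(u) = -3/u², which is negative for u > 0, so this is a local maximum.
h(3) = 3·ln(3) - 3 + 6 ≈ 6.2958.

6.2958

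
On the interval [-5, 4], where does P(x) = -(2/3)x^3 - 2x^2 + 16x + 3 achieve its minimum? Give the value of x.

P'(x) = -2x^2 - 4x + 16, which vanishes at x = -4 and x = 2.
Candidates: P(-5) = -131/3; P(-4) = -151/3; P(2) = 65/3; P(4) = -23/3.
The minimum over the interval is -151/3, attained at x = -4.

-4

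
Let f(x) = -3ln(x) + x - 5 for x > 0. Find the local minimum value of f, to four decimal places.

f'(x) = -3/x + 1 = 0 gives x = 3.
f''(x) = 3/x², which is positive for x > 0, so this is a local minimum.
f(3) = -3·ln(3) + 3 - 5 ≈ -5.2958.

-5.2958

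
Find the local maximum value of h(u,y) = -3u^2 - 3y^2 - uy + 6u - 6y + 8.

∂h/∂u = -6u - y + 6 = 0 and ∂h/∂y = -u - 6y - 6 = 0, so (u, y) = (6/5, -6/5).
The Hessian has h_{uu} = -6, h_{yy} = -6, h_{uy} = -1, giving D = 35 > 0 with h_{uu} < 0, so the point is a local maximum.
h(6/5, -6/5) = 76/5.

76/5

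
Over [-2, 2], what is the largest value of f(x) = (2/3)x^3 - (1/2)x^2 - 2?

4/3

The derivative is 2x^2 - x, which vanishes at x = 0 and x = 1/2.
Evaluating at the critical points and endpoints: f(-2) = -28/3; f(0) = -2; f(1/2) = -49/24; f(2) = 4/3.
Hence the absolute maximum is 4/3 at x = 2.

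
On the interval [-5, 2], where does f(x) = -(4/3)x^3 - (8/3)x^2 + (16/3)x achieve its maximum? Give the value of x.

Differentiating, f'(x) = -4x^2 - (16/3)x + 16/3; which vanishes at x = -2 and x = 2/3.
Evaluating at the critical points and endpoints: f(-5) = 220/3; f(-2) = -32/3; f(2/3) = 160/81; f(2) = -32/3.
Hence the absolute maximum is 220/3 at x = -5.

-5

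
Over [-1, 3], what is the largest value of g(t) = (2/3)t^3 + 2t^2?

g'(t) = 2t^2 + 4t, whose only zero in [-1, 3] is t = 0.
Compare values at every candidate in [-1, 3]: g(-1) = 4/3; g(0) = 0; g(3) = 36.
The maximum over the interval is 36, attained at t = 3.

36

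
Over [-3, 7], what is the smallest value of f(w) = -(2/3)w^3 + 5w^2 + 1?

Differentiating, f'(w) = -2w^2 + 10w; which vanishes at w = 0 and w = 5.
Candidates: f(-3) = 64, f(0) = 1, f(5) = 128/3, f(7) = 52/3.
The minimum over the interval is 1, attained at w = 0.

1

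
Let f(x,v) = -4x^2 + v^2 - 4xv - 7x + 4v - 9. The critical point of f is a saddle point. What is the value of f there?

-415/32

∂f/∂x = -8x - 4v - 7 = 0 and ∂f/∂v = -4x + 2v + 4 = 0, so (x, v) = (1/16, -15/8).
The Hessian has f_{xx} = -8, f_{vv} = 2, f_{xv} = -4, giving D = -32 < 0, so the point is a saddle point.
f(1/16, -15/8) = -415/32.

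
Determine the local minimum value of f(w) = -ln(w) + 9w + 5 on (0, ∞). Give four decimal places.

8.1972

f'(w) = -1/w + 9 = 0 gives w = 1/9.
f''(w) = 1/w², which is positive for w > 0, so this is a local minimum.
f(1/9) = -1·ln(1/9) + 1 + 5 ≈ 8.1972.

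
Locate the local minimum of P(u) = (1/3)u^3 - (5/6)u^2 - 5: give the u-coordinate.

5/3

Critical points: P'(u) = u^2 - (5/3)u vanishes at u = 0, 5/3.
P''(u) = 2u - 5/3. P''(0) = -5/3 < 0 ⇒ local maximum; P''(5/3) = 5/3 > 0 ⇒ local minimum.
Thus P has its local minimum at u = 5/3, with value -935/162.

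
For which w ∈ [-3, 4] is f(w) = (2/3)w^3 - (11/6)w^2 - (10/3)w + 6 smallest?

-3

The derivative is 2w^2 - (11/3)w - 10/3, which vanishes at w = -2/3 and w = 5/2.
Evaluating at the critical points and endpoints: f(-3) = -37/2, f(-2/3) = 584/81, f(5/2) = -27/8, f(4) = 6.
Hence the absolute minimum is -37/2 at w = -3.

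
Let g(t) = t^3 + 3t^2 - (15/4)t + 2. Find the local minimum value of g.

1

g'(t) = 3t^2 + 6t - 15/4 = 0 at t = -5/2, 1/2.
g''(t) = 6t + 6. g''(-5/2) = -9 < 0 ⇒ local maximum; g''(1/2) = 9 > 0 ⇒ local minimum.
So the local minimum value is g(1/2) = 1.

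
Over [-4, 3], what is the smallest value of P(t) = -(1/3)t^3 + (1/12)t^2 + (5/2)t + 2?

-7/16

Differentiating, P'(t) = -t^2 + (1/6)t + 5/2; which vanishes at t = -3/2 and t = 5/3.
Candidates: P(-4) = 44/3, P(-3/2) = -7/16, P(5/3) = 1573/324, P(3) = 5/4.
Hence the absolute minimum is -7/16 at t = -3/2.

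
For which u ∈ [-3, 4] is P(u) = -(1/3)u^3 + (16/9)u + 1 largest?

-3

Differentiating, P'(u) = -u^2 + 16/9; which vanishes at u = -4/3 and u = 4/3.
Evaluating at the critical points and endpoints: P(-3) = 14/3, P(-4/3) = -47/81, P(4/3) = 209/81, P(4) = -119/9.
The maximum over the interval is 14/3, attained at u = -3.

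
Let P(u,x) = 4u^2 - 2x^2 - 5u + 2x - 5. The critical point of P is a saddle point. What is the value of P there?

-97/16

∂P/∂u = 8u - 5 = 0 and ∂P/∂x = -4x + 2 = 0, so (u, x) = (5/8, 1/2).
The Hessian has P_{uu} = 8, P_{xx} = -4, P_{ux} = 0, giving D = -32 < 0, so the point is a saddle point.
P(5/8, 1/2) = -97/16.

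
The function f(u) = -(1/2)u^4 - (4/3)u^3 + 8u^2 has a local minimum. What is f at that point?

0

f'(u) = -2u^3 - 4u^2 + 16u. Setting f'(u) = 0 gives u ∈ {-4, 0, 2}.
f''(u) = -6u^2 - 8u + 16. f''(-4) = -48 < 0 ⇒ local maximum; f''(0) = 16 > 0 ⇒ local minimum; f''(2) = -24 < 0 ⇒ local maximum.
The local minimum is f(0) = 0.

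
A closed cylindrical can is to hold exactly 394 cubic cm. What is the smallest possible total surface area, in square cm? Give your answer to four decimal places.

With radius r and height h, πr²h = 394 so h = 394/(πr²), and S(r) = 2πr² + 2πrh = 2πr² + 2·394/r.
S'(r) = 4πr − 2·394/r² = 0 ⇒ r³ = 394/(2π), so r ≈ 3.9729 and h = 2r ≈ 7.9458.
S''(r) = 4π + 4·394/r³ > 0, so this is the minimum; S ≈ 297.5172.

297.5172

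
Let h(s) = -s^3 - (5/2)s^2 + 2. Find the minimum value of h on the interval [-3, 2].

-16

h'(s) = -3s^2 - 5s, which vanishes at s = -5/3 and s = 0.
Candidates: h(-3) = 13/2; h(-5/3) = -17/54; h(0) = 2; h(2) = -16.
So the minimum is h(2) = -16.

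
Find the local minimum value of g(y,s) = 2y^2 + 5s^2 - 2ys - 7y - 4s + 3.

-25/4

∂g/∂y = 4y - 2s - 7 = 0 and ∂g/∂s = -2y + 10s - 4 = 0, so (y, s) = (13/6, 5/6).
The Hessian has g_{yy} = 4, g_{ss} = 10, g_{ys} = -2, giving D = 36 > 0 with g_{yy} > 0, so the point is a local minimum.
g(13/6, 5/6) = -25/4.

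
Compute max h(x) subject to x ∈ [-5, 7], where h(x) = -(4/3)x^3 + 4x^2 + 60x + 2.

706/3

The derivative is -4x^2 + 8x + 60, which vanishes at x = -3 and x = 5.
Candidates: h(-5) = -94/3, h(-3) = -106, h(5) = 706/3, h(7) = 482/3.
Hence the absolute maximum is 706/3 at x = 5.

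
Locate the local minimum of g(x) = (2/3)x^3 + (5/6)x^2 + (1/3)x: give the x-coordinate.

-1/3

Critical points: g'(x) = 2x^2 + (5/3)x + 1/3 vanishes at x = -1/2, -1/3.
Since g''(x) = 4x + 5/3, we get g''(-1/2) = -1/3 < 0 ⇒ local maximum; g''(-1/3) = 1/3 > 0 ⇒ local minimum.
Thus g has its local minimum at x = -1/3, with value -7/162.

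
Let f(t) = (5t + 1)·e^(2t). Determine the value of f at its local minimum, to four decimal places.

-0.6165

By the product rule, f'(t) = (10t + 7)·e^(2t). Since e^(2t) > 0, the only critical point is t = -7/10.
f''(-7/10) has the same sign as 10 > 0, so this is a local minimum.
f(-7/10) = (-5/2)·e^(-7/5) ≈ -0.6165.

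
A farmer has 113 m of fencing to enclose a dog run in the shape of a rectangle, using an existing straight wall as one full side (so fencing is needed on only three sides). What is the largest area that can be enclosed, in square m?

Let the sides perpendicular to the wall have length x and the parallel side y, so 2x + y = 113 and the area is A = xy = x(113 − 2x).
A'(x) = 113 − 4x = 0 gives x = 113/4, and A''(x) = −4 < 0 confirms a maximum.
Then y = 113 − 2·113/4 = 113/2 and A = 12769/8.

12769/8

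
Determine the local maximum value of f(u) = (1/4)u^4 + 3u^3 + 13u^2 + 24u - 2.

Critical points: f'(u) = u^3 + 9u^2 + 26u + 24 vanishes at u = -4, -3, -2.
Since f''(u) = 3u^2 + 18u + 26, we get f''(-4) = 2 > 0 ⇒ local minimum; f''(-3) = -1 < 0 ⇒ local maximum; f''(-2) = 2 > 0 ⇒ local minimum.
So the local maximum value is f(-3) = -71/4.

-71/4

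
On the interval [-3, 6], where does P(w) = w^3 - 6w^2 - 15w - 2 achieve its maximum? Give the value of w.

-1

Differentiating, P'(w) = 3w^2 - 12w - 15; which vanishes at w = -1 and w = 5.
Evaluating at the critical points and endpoints: P(-3) = -38, P(-1) = 6, P(5) = -102, P(6) = -92.
Hence the absolute maximum is 6 at w = -1.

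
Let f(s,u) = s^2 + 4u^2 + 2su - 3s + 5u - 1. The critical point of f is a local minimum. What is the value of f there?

∂f/∂s = 2s + 2u - 3 = 0 and ∂f/∂u = 2s + 8u + 5 = 0, so (s, u) = (17/6, -4/3).
The Hessian has f_{ss} = 2, f_{uu} = 8, f_{su} = 2, giving D = 12 > 0 with f_{ss} > 0, so the point is a local minimum.
f(17/6, -4/3) = -103/12.

-103/12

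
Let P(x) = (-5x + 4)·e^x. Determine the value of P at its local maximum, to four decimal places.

P'(x) = (-5)·e^x + (-5x + 4)·1·e^x = (-5x - 1)·e^x. Since e^x > 0, the only critical point is x = -1/5.
P''(-1/5) has the same sign as -5 < 0, so this is a local maximum.
P(-1/5) = (5)·e^(-1/5) ≈ 4.0937.

4.0937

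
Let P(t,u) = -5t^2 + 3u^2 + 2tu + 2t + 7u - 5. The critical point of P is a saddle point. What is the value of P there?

∂P/∂t = -10t + 2u + 2 = 0 and ∂P/∂u = 2t + 6u + 7 = 0, so (t, u) = (-1/32, -37/32).
The Hessian has P_{tt} = -10, P_{uu} = 6, P_{tu} = 2, giving D = -64 < 0, so the point is a saddle point.
P(-1/32, -37/32) = -581/64.

-581/64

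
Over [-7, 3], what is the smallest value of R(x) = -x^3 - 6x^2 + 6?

-75

R'(x) = -3x^2 - 12x, which vanishes at x = -4 and x = 0.
Evaluating at the critical points and endpoints: R(-7) = 55, R(-4) = -26, R(0) = 6, R(3) = -75.
Hence the absolute minimum is -75 at x = 3.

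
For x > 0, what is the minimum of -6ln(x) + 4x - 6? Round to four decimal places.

h'(x) = -6/x + 4 = 0 gives x = 3/2.
h''(x) = 6/x², which is positive for x > 0, so this is a local minimum.
h(3/2) = -6·ln(3/2) + 6 - 6 ≈ -2.4328.

-2.4328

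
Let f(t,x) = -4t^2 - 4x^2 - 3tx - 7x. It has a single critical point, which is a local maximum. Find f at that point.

196/55

∂f/∂t = -8t - 3x = 0 and ∂f/∂x = -3t - 8x - 7 = 0, so (t, x) = (21/55, -56/55).
The Hessian has f_{tt} = -8, f_{xx} = -8, f_{tx} = -3, giving D = 55 > 0 with f_{tt} < 0, so the point is a local maximum.
f(21/55, -56/55) = 196/55.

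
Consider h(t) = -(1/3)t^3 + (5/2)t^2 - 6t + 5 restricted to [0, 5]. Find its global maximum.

5

The derivative is -t^2 + 5t - 6, which vanishes at t = 2 and t = 3.
Candidates: h(0) = 5; h(2) = 1/3; h(3) = 1/2; h(5) = -25/6.
The maximum over the interval is 5, attained at t = 0.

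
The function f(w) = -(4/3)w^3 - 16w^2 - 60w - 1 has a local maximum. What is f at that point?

71

Critical points: f'(w) = -4w^2 - 32w - 60 vanishes at w = -5, -3.
f''(w) = -8w - 32. f''(-5) = 8 > 0 ⇒ local minimum; f''(-3) = -8 < 0 ⇒ local maximum.
Thus f has its local maximum at w = -3, with value 71.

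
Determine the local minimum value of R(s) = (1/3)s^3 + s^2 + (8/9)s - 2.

R'(s) = s^2 + 2s + 8/9 = 0 at s = -4/3, -2/3.
R''(s) = 2s + 2. R''(-4/3) = -2/3 < 0 ⇒ local maximum; R''(-2/3) = 2/3 > 0 ⇒ local minimum.
So the local minimum value is R(-2/3) = -182/81.

-182/81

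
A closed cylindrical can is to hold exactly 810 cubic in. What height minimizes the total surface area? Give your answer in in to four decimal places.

10.1033

With radius r and height h, πr²h = 810 so h = 810/(πr²), and S(r) = 2πr² + 2πrh = 2πr² + 2·810/r.
S'(r) = 4πr − 2·810/r² = 0 ⇒ r³ = 810/(2π), so r ≈ 5.0517 and h = 2r ≈ 10.1033.
S''(r) = 4π + 4·810/r³ > 0, so this is the minimum; S ≈ 481.0290.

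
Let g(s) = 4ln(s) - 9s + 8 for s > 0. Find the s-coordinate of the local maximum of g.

4/9

g'(s) = 4/s − 9 = 0 gives s = 4/9.
g''(s) = -4/s², which is negative for s > 0, so this is a local maximum.
g(4/9) = 4·ln(4/9) - 4 + 8 ≈ 0.7563.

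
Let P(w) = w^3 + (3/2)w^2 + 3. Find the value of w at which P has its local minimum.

P'(w) = 3w^2 + 3w. Setting P'(w) = 0 gives w ∈ {-1, 0}.
P''(w) = 6w + 3. P''(-1) = -3 < 0 ⇒ local maximum; P''(0) = 3 > 0 ⇒ local minimum.
Thus P has its local minimum at w = 0, with value 3.

0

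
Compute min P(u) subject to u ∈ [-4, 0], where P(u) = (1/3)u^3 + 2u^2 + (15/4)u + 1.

-10/3

Differentiating, P'(u) = u^2 + 4u + 15/4; which vanishes at u = -5/2 and u = -3/2.
Compare values at every candidate in [-4, 0]: P(-4) = -10/3; P(-5/2) = -13/12; P(-3/2) = -5/4; P(0) = 1.
So the minimum is P(-4) = -10/3.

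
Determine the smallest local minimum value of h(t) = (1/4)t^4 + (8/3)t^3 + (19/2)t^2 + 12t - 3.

h'(t) = t^3 + 8t^2 + 19t + 12. Setting h'(t) = 0 gives t ∈ {-4, -3, -1}.
Since h''(t) = 3t^2 + 16t + 19, we get h''(-4) = 3 > 0 ⇒ local minimum; h''(-3) = -2 < 0 ⇒ local maximum; h''(-1) = 6 > 0 ⇒ local minimum.
So the smallest local minimum value is h(-1) = -95/12.

-95/12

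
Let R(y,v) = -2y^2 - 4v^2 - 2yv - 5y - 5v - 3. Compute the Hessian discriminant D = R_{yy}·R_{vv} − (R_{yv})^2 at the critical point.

28

∂R/∂y = -4y - 2v - 5 = 0 and ∂R/∂v = -2y - 8v - 5 = 0, so (y, v) = (-15/14, -5/14).
The Hessian has R_{yy} = -4, R_{vv} = -8, R_{yv} = -2, giving D = 28 > 0 with R_{yy} < 0, so the point is a local maximum.
D = (-4)·(-8) − (-2)^2 = 28.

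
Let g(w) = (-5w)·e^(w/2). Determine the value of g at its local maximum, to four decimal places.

Differentiating with the product rule gives g'(w) = (-(5/2)w - 5)·e^(w/2). Since e^(w/2) > 0, the only critical point is w = -2.
g''(-2) has the same sign as -5/2 < 0, so this is a local maximum.
g(-2) = (10)·e^(-1) ≈ 3.6788.

3.6788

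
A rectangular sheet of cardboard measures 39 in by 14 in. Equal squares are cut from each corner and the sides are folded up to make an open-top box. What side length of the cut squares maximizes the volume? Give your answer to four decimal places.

3.1300

With cut size x, the volume is V(x) = x(39 − 2x)(14 − 2x) for 0 < x < 7.
V'(x) = 12x^2 − 212x + 546. Setting V'(x) = 0 gives x ≈ 3.1300 (the root in (0, 7)).
V''(x) = 24x − 212 is negative there, so this is the maximum; V ≈ 793.1658.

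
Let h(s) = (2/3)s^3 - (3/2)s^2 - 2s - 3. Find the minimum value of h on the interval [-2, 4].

The derivative is 2s^2 - 3s - 2, which vanishes at s = -1/2 and s = 2.
Evaluating at the critical points and endpoints: h(-2) = -31/3,  h(-1/2) = -59/24,  h(2) = -23/3,  h(4) = 23/3.
So the minimum is h(-2) = -31/3.

-31/3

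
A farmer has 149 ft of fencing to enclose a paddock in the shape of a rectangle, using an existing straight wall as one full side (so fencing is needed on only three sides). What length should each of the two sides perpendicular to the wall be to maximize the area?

149/4

Let the sides perpendicular to the wall have length x and the parallel side y, so 2x + y = 149 and the area is A = xy = x(149 − 2x).
A'(x) = 149 − 4x = 0 gives x = 149/4, and A''(x) = −4 < 0 confirms a maximum.
Then y = 149 − 2·149/4 = 149/2 and A = 22201/8.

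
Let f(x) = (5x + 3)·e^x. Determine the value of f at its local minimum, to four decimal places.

Differentiating with the product rule gives f'(x) = (5x + 8)·e^x. Since e^x > 0, the only critical point is x = -8/5.
f''(-8/5) has the same sign as 5 > 0, so this is a local minimum.
f(-8/5) = (-5)·e^(-8/5) ≈ -1.0095.

-1.0095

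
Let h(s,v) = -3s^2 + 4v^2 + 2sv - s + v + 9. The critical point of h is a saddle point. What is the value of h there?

471/52

∂h/∂s = -6s + 2v - 1 = 0 and ∂h/∂v = 2s + 8v + 1 = 0, so (s, v) = (-5/26, -1/13).
The Hessian has h_{ss} = -6, h_{vv} = 8, h_{sv} = 2, giving D = -52 < 0, so the point is a saddle point.
h(-5/26, -1/13) = 471/52.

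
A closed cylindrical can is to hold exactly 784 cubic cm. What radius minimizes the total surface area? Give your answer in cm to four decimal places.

4.9970

With radius r and height h, πr²h = 784 so h = 784/(πr²), and S(r) = 2πr² + 2πrh = 2πr² + 2·784/r.
S'(r) = 4πr − 2·784/r² = 0 ⇒ r³ = 784/(2π), so r ≈ 4.9970 and h = 2r ≈ 9.9941.
S''(r) = 4π + 4·784/r³ > 0, so this is the minimum; S ≈ 470.6795.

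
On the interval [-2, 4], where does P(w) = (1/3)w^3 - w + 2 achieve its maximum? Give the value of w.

Differentiating, P'(w) = w^2 - 1; which vanishes at w = -1 and w = 1.
Candidates: P(-2) = 4/3,  P(-1) = 8/3,  P(1) = 4/3,  P(4) = 58/3.
So the maximum is P(4) = 58/3.

4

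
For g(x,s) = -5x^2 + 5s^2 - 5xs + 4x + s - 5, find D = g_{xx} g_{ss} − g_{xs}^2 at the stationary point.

-125

∂g/∂x = -10x - 5s + 4 = 0 and ∂g/∂s = -5x + 10s + 1 = 0, so (x, s) = (9/25, 2/25).
The Hessian has g_{xx} = -10, g_{ss} = 10, g_{xs} = -5, giving D = -125 < 0, so the point is a saddle point.
D = (-10)·(10) − (-5)^2 = -125.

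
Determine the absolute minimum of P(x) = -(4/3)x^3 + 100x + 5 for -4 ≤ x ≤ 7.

Differentiating, P'(x) = -4x^2 + 100; whose only zero in [-4, 7] is x = 5.
Evaluating at the critical points and endpoints: P(-4) = -929/3, P(5) = 1015/3, P(7) = 743/3.
The minimum over the interval is -929/3, attained at x = -4.

-929/3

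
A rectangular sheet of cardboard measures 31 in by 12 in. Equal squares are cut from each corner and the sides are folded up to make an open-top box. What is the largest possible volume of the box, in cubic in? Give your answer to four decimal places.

456.3045

With cut size x, the volume is V(x) = x(31 − 2x)(12 − 2x) for 0 < x < 6.
V'(x) = 12x^2 − 172x + 372. Setting V'(x) = 0 gives x ≈ 2.6543 (the root in (0, 6)).
V''(x) = 24x − 172 is negative there, so this is the maximum; V ≈ 456.3045.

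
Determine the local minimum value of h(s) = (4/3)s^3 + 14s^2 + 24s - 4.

h'(s) = 4s^2 + 28s + 24 = 0 at s = -6, -1.
Since h''(s) = 8s + 28, we get h''(-6) = -20 < 0 ⇒ local maximum; h''(-1) = 20 > 0 ⇒ local minimum.
Thus h has its local minimum at s = -1, with value -46/3.

-46/3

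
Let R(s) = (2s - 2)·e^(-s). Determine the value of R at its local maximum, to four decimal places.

0.2707

R'(s) = 2·e^(-s) + (2s - 2)·(-1)·e^(-s) = (-2s + 4)·e^(-s). Since e^(-s) > 0, the only critical point is s = 2.
R''(2) has the same sign as -2 < 0, so this is a local maximum.
R(2) = (2)·e^(-2) ≈ 0.2707.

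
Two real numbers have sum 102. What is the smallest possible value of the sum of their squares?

5202

With a + b = 102, a^2 + b^2 = a^2 + (102 − a)^2.
The derivative 2a − 2(102 − a) = 4a − 204 vanishes at a = 51; second derivative 4 > 0, a minimum.
The minimum is 2·(51)^2 = 5202.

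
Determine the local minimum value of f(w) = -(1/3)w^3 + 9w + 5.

f'(w) = -w^2 + 9. Setting f'(w) = 0 gives w ∈ {-3, 3}.
Since f''(w) = -2w, we get f''(-3) = 6 > 0 ⇒ local minimum; f''(3) = -6 < 0 ⇒ local maximum.
The local minimum is f(-3) = -13.

-13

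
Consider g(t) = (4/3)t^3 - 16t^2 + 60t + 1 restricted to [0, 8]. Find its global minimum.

Differentiating, g'(t) = 4t^2 - 32t + 60; which vanishes at t = 3 and t = 5.
Compare values at every candidate in [0, 8]: g(0) = 1, g(3) = 73, g(5) = 203/3, g(8) = 419/3.
The minimum over the interval is 1, attained at t = 0.

1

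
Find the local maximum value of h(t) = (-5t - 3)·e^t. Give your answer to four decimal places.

h'(t) = (-5)·e^t + (-5t - 3)·1·e^t = (-5t - 8)·e^t. Since e^t > 0, the only critical point is t = -8/5.
h''(-8/5) has the same sign as -5 < 0, so this is a local maximum.
h(-8/5) = (5)·e^(-8/5) ≈ 1.0095.

1.0095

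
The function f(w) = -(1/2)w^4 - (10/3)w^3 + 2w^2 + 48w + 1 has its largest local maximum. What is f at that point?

Critical points: f'(w) = -2w^3 - 10w^2 + 4w + 48 vanishes at w = -4, -3, 2.
Second-derivative test with f''(w) = -6w^2 - 20w + 4: f''(-4) = -12 < 0 ⇒ local maximum; f''(-3) = 10 > 0 ⇒ local minimum; f''(2) = -60 < 0 ⇒ local maximum.
The largest local maximum is f(2) = 211/3.

211/3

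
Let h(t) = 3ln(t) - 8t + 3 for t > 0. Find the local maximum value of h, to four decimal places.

h'(t) = 3/t − 8 = 0 gives t = 3/8.
h''(t) = -3/t², which is negative for t > 0, so this is a local maximum.
h(3/8) = 3·ln(3/8) - 3 + 3 ≈ -2.9425.

-2.9425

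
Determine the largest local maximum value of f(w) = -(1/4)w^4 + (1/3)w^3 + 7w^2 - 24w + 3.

377/3

f'(w) = -w^3 + w^2 + 14w - 24 = 0 at w = -4, 2, 3.
Since f''(w) = -3w^2 + 2w + 14, we get f''(-4) = -42 < 0 ⇒ local maximum; f''(2) = 6 > 0 ⇒ local minimum; f''(3) = -7 < 0 ⇒ local maximum.
Thus f has its largest local maximum at w = -4, with value 377/3.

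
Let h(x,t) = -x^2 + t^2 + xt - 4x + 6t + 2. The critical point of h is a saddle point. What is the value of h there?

∂h/∂x = -2x + t - 4 = 0 and ∂h/∂t = x + 2t + 6 = 0, so (x, t) = (-14/5, -8/5).
The Hessian has h_{xx} = -2, h_{tt} = 2, h_{xt} = 1, giving D = -5 < 0, so the point is a saddle point.
h(-14/5, -8/5) = 14/5.

14/5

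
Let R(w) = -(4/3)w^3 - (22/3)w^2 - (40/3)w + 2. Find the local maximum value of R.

R'(w) = -4w^2 - (44/3)w - 40/3 = 0 at w = -2, -5/3.
Second-derivative test with R''(w) = -8w - 44/3: R''(-2) = 4/3 > 0 ⇒ local minimum; R''(-5/3) = -4/3 < 0 ⇒ local maximum.
So the local maximum value is R(-5/3) = 812/81.

812/81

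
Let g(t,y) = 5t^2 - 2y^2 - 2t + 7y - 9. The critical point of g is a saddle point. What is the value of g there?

-123/40

∂g/∂t = 10t - 2 = 0 and ∂g/∂y = -4y + 7 = 0, so (t, y) = (1/5, 7/4).
The Hessian has g_{tt} = 10, g_{yy} = -4, g_{ty} = 0, giving D = -40 < 0, so the point is a saddle point.
g(1/5, 7/4) = -123/40.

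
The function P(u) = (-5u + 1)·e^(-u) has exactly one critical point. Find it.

6/5

P'(u) = (-5)·e^(-u) + (-5u + 1)·(-1)·e^(-u) = (5u - 6)·e^(-u). Since e^(-u) > 0, the only critical point is u = 6/5.
P''(6/5) has the same sign as 5 > 0, so this is a local minimum.
P(6/5) = (-5)·e^(-6/5) ≈ -1.5060.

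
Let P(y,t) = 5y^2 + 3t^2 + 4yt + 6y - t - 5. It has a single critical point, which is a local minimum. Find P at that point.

∂P/∂y = 10y + 4t + 6 = 0 and ∂P/∂t = 4y + 6t - 1 = 0, so (y, t) = (-10/11, 17/22).
The Hessian has P_{yy} = 10, P_{tt} = 6, P_{yt} = 4, giving D = 44 > 0 with P_{yy} > 0, so the point is a local minimum.
P(-10/11, 17/22) = -357/44.

-357/44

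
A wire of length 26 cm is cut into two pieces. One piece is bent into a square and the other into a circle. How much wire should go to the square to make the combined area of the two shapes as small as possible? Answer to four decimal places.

14.5626

Let x be the length used for the square. Square side x/4; circle radius (26−x)/(2π).
A(x) = (x/4)² + π·((26−x)/(2π))² = x²/16 + (26−x)²/(4π) for 0 ≤ x ≤ 26. A'(x) = x/8 − (26−x)/(2π) = 0 gives x = 4·26/(π+4) ≈ 14.5626.
A'' = 1/8 + 1/(2π) > 0, so this gives the minimum combined area; x ≈ 14.5626 cm to the square.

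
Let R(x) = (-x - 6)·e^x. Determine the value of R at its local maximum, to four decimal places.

R'(x) = (-1)·e^x + (-x - 6)·1·e^x = (-x - 7)·e^x. Since e^x > 0, the only critical point is x = -7.
R''(-7) has the same sign as -1 < 0, so this is a local maximum.
R(-7) = (1)·e^(-7) ≈ 0.0009.

0.0009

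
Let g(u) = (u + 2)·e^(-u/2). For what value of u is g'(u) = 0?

By the product rule, g'(u) = (-(1/2)u)·e^(-u/2). Since e^(-u/2) > 0, the only critical point is u = 0.
g''(0) has the same sign as -1/2 < 0, so this is a local maximum.
g(0) = (2)·e^(0) ≈ 2.0000.

0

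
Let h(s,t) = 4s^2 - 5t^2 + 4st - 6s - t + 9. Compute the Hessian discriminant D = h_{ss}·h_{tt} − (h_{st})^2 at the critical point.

-96

∂h/∂s = 8s + 4t - 6 = 0 and ∂h/∂t = 4s - 10t - 1 = 0, so (s, t) = (2/3, 1/6).
The Hessian has h_{ss} = 8, h_{tt} = -10, h_{st} = 4, giving D = -96 < 0, so the point is a saddle point.
D = (8)·(-10) − (4)^2 = -96.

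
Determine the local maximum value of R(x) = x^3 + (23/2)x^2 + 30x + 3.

R'(x) = 3x^2 + 23x + 30. Setting R'(x) = 0 gives x ∈ {-6, -5/3}.
Second-derivative test with R''(x) = 6x + 23: R''(-6) = -13 < 0 ⇒ local maximum; R''(-5/3) = 13 > 0 ⇒ local minimum.
Thus R has its local maximum at x = -6, with value 21.

21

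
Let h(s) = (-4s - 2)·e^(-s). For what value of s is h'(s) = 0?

1/2

Differentiating with the product rule gives h'(s) = (4s - 2)·e^(-s). Since e^(-s) > 0, the only critical point is s = 1/2.
h''(1/2) has the same sign as 4 > 0, so this is a local minimum.
h(1/2) = (-4)·e^(-1/2) ≈ -2.4261.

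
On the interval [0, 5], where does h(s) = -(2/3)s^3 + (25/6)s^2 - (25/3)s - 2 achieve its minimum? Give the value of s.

5

Differentiating, h'(s) = -2s^2 + (25/3)s - 25/3; which vanishes at s = 5/3 and s = 5/2.
Candidates: h(0) = -2,  h(5/3) = -1199/162,  h(5/2) = -173/24,  h(5) = -137/6.
The minimum over the interval is -137/6, attained at s = 5.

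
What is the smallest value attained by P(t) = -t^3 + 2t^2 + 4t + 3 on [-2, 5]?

-52

Differentiating, P'(t) = -3t^2 + 4t + 4; which vanishes at t = -2/3 and t = 2.
Candidates: P(-2) = 11,  P(-2/3) = 41/27,  P(2) = 11,  P(5) = -52.
The minimum over the interval is -52, attained at t = 5.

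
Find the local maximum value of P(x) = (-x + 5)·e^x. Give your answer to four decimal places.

By the product rule, P'(x) = (-x + 4)·e^x. Since e^x > 0, the only critical point is x = 4.
P''(4) has the same sign as -1 < 0, so this is a local maximum.
P(4) = (1)·e^(4) ≈ 54.5982.

54.5982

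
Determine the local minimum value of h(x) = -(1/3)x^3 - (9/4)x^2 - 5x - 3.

Critical points: h'(x) = -x^2 - (9/2)x - 5 vanishes at x = -5/2, -2.
Second-derivative test with h''(x) = -2x - 9/2: h''(-5/2) = 1/2 > 0 ⇒ local minimum; h''(-2) = -1/2 < 0 ⇒ local maximum.
Thus h has its local minimum at x = -5/2, with value 31/48.

31/48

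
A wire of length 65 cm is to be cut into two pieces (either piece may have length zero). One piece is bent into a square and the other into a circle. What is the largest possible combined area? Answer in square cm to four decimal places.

Let x be the length used for the square. Square side x/4; circle radius (65−x)/(2π).
A(x) = (x/4)² + π·((65−x)/(2π))² = x²/16 + (65−x)²/(4π) for 0 ≤ x ≤ 65. A'(x) = x/8 − (65−x)/(2π) = 0 gives x = 4·65/(π+4) ≈ 36.4064.
A'' > 0, so the interior critical point is a minimum; the maximum is at an endpoint. A(0) = 336.2148 and A(65) = 264.0625, so the largest area is 336.2148.

336.2148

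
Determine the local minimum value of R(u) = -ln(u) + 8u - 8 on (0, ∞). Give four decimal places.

-4.9206

R'(u) = -1/u + 8 = 0 gives u = 1/8.
R''(u) = 1/u², which is positive for u > 0, so this is a local minimum.
R(1/8) = -1·ln(1/8) + 1 - 8 ≈ -4.9206.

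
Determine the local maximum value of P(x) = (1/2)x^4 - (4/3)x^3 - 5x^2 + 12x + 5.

P'(x) = 2x^3 - 4x^2 - 10x + 12 = 0 at x = -2, 1, 3.
Second-derivative test with P''(x) = 6x^2 - 8x - 10: P''(-2) = 30 > 0 ⇒ local minimum; P''(1) = -12 < 0 ⇒ local maximum; P''(3) = 20 > 0 ⇒ local minimum.
Thus P has its local maximum at x = 1, with value 67/6.

67/6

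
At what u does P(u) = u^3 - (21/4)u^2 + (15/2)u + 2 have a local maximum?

P'(u) = 3u^2 - (21/2)u + 15/2. Setting P'(u) = 0 gives u ∈ {1, 5/2}.
Second-derivative test with P''(u) = 6u - 21/2: P''(1) = -9/2 < 0 ⇒ local maximum; P''(5/2) = 9/2 > 0 ⇒ local minimum.
Thus P has its local maximum at u = 1, with value 21/4.

1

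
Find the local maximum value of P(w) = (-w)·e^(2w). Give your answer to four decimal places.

0.1839

Differentiating with the product rule gives P'(w) = (-2w - 1)·e^(2w). Since e^(2w) > 0, the only critical point is w = -1/2.
P''(-1/2) has the same sign as -2 < 0, so this is a local maximum.
P(-1/2) = (1/2)·e^(-1) ≈ 0.1839.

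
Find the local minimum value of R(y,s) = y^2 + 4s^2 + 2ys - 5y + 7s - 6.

-97/4

∂R/∂y = 2y + 2s - 5 = 0 and ∂R/∂s = 2y + 8s + 7 = 0, so (y, s) = (9/2, -2).
The Hessian has R_{yy} = 2, R_{ss} = 8, R_{ys} = 2, giving D = 12 > 0 with R_{yy} > 0, so the point is a local minimum.
R(9/2, -2) = -97/4.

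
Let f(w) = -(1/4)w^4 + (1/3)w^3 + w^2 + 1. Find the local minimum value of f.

f'(w) = -w^3 + w^2 + 2w = 0 at w = -1, 0, 2.
Since f''(w) = -3w^2 + 2w + 2, we get f''(-1) = -3 < 0 ⇒ local maximum; f''(0) = 2 > 0 ⇒ local minimum; f''(2) = -6 < 0 ⇒ local maximum.
Thus f has its local minimum at w = 0, with value 1.

1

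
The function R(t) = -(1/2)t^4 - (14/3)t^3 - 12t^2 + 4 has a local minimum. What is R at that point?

-37/2

R'(t) = -2t^3 - 14t^2 - 24t = 0 at t = -4, -3, 0.
Since R''(t) = -6t^2 - 28t - 24, we get R''(-4) = -8 < 0 ⇒ local maximum; R''(-3) = 6 > 0 ⇒ local minimum; R''(0) = -24 < 0 ⇒ local maximum.
Thus R has its local minimum at t = -3, with value -37/2.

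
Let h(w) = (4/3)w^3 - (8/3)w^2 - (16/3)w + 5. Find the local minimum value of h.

-17/3

h'(w) = 4w^2 - (16/3)w - 16/3 = 0 at w = -2/3, 2.
h''(w) = 8w - 16/3. h''(-2/3) = -32/3 < 0 ⇒ local maximum; h''(2) = 32/3 > 0 ⇒ local minimum.
The local minimum is h(2) = -17/3.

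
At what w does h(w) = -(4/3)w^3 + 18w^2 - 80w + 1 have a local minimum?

4

h'(w) = -4w^2 + 36w - 80 = 0 at w = 4, 5.
Second-derivative test with h''(w) = -8w + 36: h''(4) = 4 > 0 ⇒ local minimum; h''(5) = -4 < 0 ⇒ local maximum.
The local minimum is h(4) = -349/3.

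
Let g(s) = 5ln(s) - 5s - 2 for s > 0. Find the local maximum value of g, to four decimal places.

-7.0000

g'(s) = 5/s − 5 = 0 gives s = 1.
g''(s) = -5/s², which is negative for s > 0, so this is a local maximum.
g(1) = 5·ln(1) - 5 - 2 ≈ -7.0000.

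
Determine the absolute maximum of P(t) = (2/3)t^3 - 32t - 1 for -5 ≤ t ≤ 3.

Differentiating, P'(t) = 2t^2 - 32; whose only zero in [-5, 3] is t = -4.
Candidates: P(-5) = 227/3; P(-4) = 253/3; P(3) = -79.
Hence the absolute maximum is 253/3 at t = -4.

253/3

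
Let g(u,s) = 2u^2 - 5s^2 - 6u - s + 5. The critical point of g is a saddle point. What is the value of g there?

∂g/∂u = 4u - 6 = 0 and ∂g/∂s = -10s - 1 = 0, so (u, s) = (3/2, -1/10).
The Hessian has g_{uu} = 4, g_{ss} = -10, g_{us} = 0, giving D = -40 < 0, so the point is a saddle point.
g(3/2, -1/10) = 11/20.

11/20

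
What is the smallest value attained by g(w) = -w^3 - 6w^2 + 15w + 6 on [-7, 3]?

-94

g'(w) = -3w^2 - 12w + 15, which vanishes at w = -5 and w = 1.
Compare values at every candidate in [-7, 3]: g(-7) = -50, g(-5) = -94, g(1) = 14, g(3) = -30.
Hence the absolute minimum is -94 at w = -5.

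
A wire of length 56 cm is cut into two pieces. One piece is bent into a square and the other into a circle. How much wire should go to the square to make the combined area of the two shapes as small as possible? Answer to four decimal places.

31.3656

Let x be the length used for the square. Square side x/4; circle radius (56−x)/(2π).
A(x) = (x/4)² + π·((56−x)/(2π))² = x²/16 + (56−x)²/(4π) for 0 ≤ x ≤ 56. A'(x) = x/8 − (56−x)/(2π) = 0 gives x = 4·56/(π+4) ≈ 31.3656.
A'' = 1/8 + 1/(2π) > 0, so this gives the minimum combined area; x ≈ 31.3656 cm to the square.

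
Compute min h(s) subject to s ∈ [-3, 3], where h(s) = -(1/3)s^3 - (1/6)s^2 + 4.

The derivative is -s^2 - (1/3)s, which vanishes at s = -1/3 and s = 0.
Candidates: h(-3) = 23/2; h(-1/3) = 647/162; h(0) = 4; h(3) = -13/2.
The minimum over the interval is -13/2, attained at s = 3.

-13/2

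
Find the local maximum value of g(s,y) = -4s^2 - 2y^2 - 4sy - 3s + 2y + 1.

37/8

∂g/∂s = -8s - 4y - 3 = 0 and ∂g/∂y = -4s - 4y + 2 = 0, so (s, y) = (-5/4, 7/4).
The Hessian has g_{ss} = -8, g_{yy} = -4, g_{sy} = -4, giving D = 16 > 0 with g_{ss} < 0, so the point is a local maximum.
g(-5/4, 7/4) = 37/8.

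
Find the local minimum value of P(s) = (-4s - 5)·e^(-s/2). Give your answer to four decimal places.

-5.4983

P'(s) = (-4)·e^(-s/2) + (-4s - 5)·(-1/2)·e^(-s/2) = (2s - 3/2)·e^(-s/2). Since e^(-s/2) > 0, the only critical point is s = 3/4.
P''(3/4) has the same sign as 2 > 0, so this is a local minimum.
P(3/4) = (-8)·e^(-3/8) ≈ -5.4983.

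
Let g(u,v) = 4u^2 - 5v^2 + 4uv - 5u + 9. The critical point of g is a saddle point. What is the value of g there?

739/96

∂g/∂u = 8u + 4v - 5 = 0 and ∂g/∂v = 4u - 10v = 0, so (u, v) = (25/48, 5/24).
The Hessian has g_{uu} = 8, g_{vv} = -10, g_{uv} = 4, giving D = -96 < 0, so the point is a saddle point.
g(25/48, 5/24) = 739/96.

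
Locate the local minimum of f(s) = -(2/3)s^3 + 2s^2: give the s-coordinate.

f'(s) = -2s^2 + 4s. Setting f'(s) = 0 gives s ∈ {0, 2}.
Since f''(s) = -4s + 4, we get f''(0) = 4 > 0 ⇒ local minimum; f''(2) = -4 < 0 ⇒ local maximum.
So the local minimum value is f(0) = 0.

0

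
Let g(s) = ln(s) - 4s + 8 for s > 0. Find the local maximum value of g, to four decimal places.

g'(s) = 1/s − 4 = 0 gives s = 1/4.
g''(s) = -1/s², which is negative for s > 0, so this is a local maximum.
g(1/4) = 1·ln(1/4) - 1 + 8 ≈ 5.6137.

5.6137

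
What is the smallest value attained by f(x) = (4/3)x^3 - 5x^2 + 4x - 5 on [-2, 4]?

The derivative is 4x^2 - 10x + 4, which vanishes at x = 1/2 and x = 2.
Evaluating at the critical points and endpoints: f(-2) = -131/3; f(1/2) = -49/12; f(2) = -19/3; f(4) = 49/3.
Hence the absolute minimum is -131/3 at x = -2.

-131/3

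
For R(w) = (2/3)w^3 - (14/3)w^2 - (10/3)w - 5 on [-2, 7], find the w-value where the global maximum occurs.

The derivative is 2w^2 - (28/3)w - 10/3, which vanishes at w = -1/3 and w = 5.
Compare values at every candidate in [-2, 7]: R(-2) = -67/3,  R(-1/3) = -359/81,  R(5) = -55,  R(7) = -85/3.
So the maximum is R(-1/3) = -359/81.

-1/3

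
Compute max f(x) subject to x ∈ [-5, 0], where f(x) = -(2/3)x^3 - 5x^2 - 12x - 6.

f'(x) = -2x^2 - 10x - 12, which vanishes at x = -3 and x = -2.
Compare values at every candidate in [-5, 0]: f(-5) = 37/3, f(-3) = 3, f(-2) = 10/3, f(0) = -6.
The maximum over the interval is 37/3, attained at x = -5.

37/3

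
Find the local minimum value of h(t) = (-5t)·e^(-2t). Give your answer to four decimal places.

-0.9197

Differentiating with the product rule gives h'(t) = (10t - 5)·e^(-2t). Since e^(-2t) > 0, the only critical point is t = 1/2.
h''(1/2) has the same sign as 10 > 0, so this is a local minimum.
h(1/2) = (-5/2)·e^(-1) ≈ -0.9197.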